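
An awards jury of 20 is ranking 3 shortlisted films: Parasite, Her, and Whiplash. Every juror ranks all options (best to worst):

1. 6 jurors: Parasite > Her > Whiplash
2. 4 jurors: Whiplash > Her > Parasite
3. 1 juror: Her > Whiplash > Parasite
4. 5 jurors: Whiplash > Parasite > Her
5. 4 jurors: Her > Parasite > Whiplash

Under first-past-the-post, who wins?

First-place votes: Parasite 6, Her 5, Whiplash 9.
Whiplash has the most first-place votes.

Whiplash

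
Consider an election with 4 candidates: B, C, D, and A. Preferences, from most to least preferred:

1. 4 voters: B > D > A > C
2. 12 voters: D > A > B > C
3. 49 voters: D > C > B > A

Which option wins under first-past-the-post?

D

First-place votes: B 4, C 0, D 61, A 0.
D has the most first-place votes.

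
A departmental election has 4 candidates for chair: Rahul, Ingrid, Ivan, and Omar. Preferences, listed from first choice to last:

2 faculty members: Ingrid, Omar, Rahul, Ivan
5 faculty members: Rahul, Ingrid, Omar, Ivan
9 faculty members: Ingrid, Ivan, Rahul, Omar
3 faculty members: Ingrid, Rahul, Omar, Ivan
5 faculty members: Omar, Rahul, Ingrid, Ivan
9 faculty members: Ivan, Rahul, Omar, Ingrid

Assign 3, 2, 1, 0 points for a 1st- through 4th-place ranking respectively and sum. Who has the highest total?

Rahul: 2·1 + 5·3 + 9·1 + 3·2 + 5·2 + 9·2 = 60
Ingrid: 2·3 + 5·2 + 9·3 + 3·3 + 5·1 + 9·0 = 57
Ivan: 2·0 + 5·0 + 9·2 + 3·0 + 5·0 + 9·3 = 45
Omar: 2·2 + 5·1 + 9·0 + 3·1 + 5·3 + 9·1 = 36
Rahul has the highest Borda score (60).

Rahul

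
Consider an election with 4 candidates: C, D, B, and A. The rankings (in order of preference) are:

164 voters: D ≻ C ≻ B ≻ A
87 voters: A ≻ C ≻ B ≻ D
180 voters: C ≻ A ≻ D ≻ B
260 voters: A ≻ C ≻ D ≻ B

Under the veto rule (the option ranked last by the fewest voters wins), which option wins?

C

Last-place votes: C 0, D 87, B 440, A 164.
C is ranked last by the fewest voters, so C wins.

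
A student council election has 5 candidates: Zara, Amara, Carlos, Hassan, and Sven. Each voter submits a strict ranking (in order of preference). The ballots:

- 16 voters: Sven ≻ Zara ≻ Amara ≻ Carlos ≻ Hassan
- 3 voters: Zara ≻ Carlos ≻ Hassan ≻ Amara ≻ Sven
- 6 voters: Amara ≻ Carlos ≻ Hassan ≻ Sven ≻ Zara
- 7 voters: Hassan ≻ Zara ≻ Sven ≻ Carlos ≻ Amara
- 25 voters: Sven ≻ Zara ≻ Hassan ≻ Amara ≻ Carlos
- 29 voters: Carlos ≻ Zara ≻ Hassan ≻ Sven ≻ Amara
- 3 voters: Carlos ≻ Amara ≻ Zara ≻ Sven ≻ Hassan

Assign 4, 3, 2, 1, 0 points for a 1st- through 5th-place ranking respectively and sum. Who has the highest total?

Zara: 16·3 + 3·4 + 6·0 + 7·3 + 25·3 + 29·3 + 3·2 = 249
Amara: 16·2 + 3·1 + 6·4 + 7·0 + 25·1 + 29·0 + 3·3 = 93
Carlos: 16·1 + 3·3 + 6·3 + 7·1 + 25·0 + 29·4 + 3·4 = 178
Hassan: 16·0 + 3·2 + 6·2 + 7·4 + 25·2 + 29·2 + 3·0 = 154
Sven: 16·4 + 3·0 + 6·1 + 7·2 + 25·4 + 29·1 + 3·1 = 216
Zara has the highest Borda score (249).

Zara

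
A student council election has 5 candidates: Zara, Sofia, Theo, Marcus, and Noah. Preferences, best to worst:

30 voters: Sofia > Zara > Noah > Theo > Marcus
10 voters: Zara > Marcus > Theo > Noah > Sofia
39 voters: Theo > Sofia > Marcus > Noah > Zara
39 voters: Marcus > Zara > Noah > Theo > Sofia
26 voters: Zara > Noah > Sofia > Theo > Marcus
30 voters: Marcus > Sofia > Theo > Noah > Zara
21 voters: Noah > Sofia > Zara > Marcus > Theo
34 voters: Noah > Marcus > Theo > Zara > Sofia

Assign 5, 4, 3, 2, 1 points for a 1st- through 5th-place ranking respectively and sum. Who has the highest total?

Zara: 30·4 + 10·5 + 39·1 + 39·4 + 26·5 + 30·1 + 21·3 + 34·2 = 656
Sofia: 30·5 + 10·1 + 39·4 + 39·1 + 26·3 + 30·4 + 21·4 + 34·1 = 671
Theo: 30·2 + 10·3 + 39·5 + 39·2 + 26·2 + 30·3 + 21·1 + 34·3 = 628
Marcus: 30·1 + 10·4 + 39·3 + 39·5 + 26·1 + 30·5 + 21·2 + 34·4 = 736
Noah: 30·3 + 10·2 + 39·2 + 39·3 + 26·4 + 30·2 + 21·5 + 34·5 = 744
Noah has the highest Borda score (744).

Noah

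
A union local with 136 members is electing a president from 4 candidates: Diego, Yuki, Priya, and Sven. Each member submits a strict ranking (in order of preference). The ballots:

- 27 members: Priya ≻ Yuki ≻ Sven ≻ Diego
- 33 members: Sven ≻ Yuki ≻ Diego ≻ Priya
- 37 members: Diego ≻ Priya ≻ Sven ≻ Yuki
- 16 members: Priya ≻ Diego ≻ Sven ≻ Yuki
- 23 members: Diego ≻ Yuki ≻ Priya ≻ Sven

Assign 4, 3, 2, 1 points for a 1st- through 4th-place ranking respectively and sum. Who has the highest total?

Diego: 27·1 + 33·2 + 37·4 + 16·3 + 23·4 = 381
Yuki: 27·3 + 33·3 + 37·1 + 16·1 + 23·3 = 302
Priya: 27·4 + 33·1 + 37·3 + 16·4 + 23·2 = 362
Sven: 27·2 + 33·4 + 37·2 + 16·2 + 23·1 = 315
Diego has the highest Borda score (381).

Diego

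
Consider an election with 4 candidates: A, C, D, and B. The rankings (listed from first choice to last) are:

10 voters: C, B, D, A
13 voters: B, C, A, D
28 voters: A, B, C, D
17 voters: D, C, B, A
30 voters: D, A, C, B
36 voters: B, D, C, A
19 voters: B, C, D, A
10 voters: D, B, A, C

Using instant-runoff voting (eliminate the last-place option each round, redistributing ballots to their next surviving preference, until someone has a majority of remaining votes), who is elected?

B

Round 1: A 28, C 10, D 57, B 68. Eliminate C.
Round 2: A 28, D 57, B 78. Eliminate A.
Round 3: D 57, B 106. B has a majority.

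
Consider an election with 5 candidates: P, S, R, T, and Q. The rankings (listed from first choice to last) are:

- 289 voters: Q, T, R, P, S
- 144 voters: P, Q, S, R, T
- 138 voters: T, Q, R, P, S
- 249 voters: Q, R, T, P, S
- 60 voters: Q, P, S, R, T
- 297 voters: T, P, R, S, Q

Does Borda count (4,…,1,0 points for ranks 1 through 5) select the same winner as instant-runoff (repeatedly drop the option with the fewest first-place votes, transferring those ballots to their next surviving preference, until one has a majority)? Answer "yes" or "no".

Borda — scores: P 2323, S 705, R 2399, T 3105, Q 3238. Winner: Q.
Instant-runoff — R1 P 144, S 0, R 0, T 435, Q 598 (Q winner). Winner: Q.
The two methods agree.

yes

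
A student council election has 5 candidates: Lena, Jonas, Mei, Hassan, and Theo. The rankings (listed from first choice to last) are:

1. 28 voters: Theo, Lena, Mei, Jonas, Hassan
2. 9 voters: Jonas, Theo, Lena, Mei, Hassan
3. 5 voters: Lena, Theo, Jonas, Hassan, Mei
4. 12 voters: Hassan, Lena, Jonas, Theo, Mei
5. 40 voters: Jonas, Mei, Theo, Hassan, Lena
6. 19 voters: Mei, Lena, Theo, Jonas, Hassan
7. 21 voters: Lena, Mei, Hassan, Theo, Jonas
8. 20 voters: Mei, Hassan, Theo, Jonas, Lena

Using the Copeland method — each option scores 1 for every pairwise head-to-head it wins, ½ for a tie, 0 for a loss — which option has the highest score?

Lena: beats Jonas and Hassan; loses to Mei and Theo → score 2.
Jonas: beats Hassan; loses to Lena, Mei, and Theo → score 1.
Mei: beats Lena, Jonas, Hassan, and Theo → score 4.
Hassan: loses to Lena, Jonas, Mei, and Theo → score 0.
Theo: beats Lena, Jonas, and Hassan; loses to Mei → score 3.
Mei has the best pairwise record.

Mei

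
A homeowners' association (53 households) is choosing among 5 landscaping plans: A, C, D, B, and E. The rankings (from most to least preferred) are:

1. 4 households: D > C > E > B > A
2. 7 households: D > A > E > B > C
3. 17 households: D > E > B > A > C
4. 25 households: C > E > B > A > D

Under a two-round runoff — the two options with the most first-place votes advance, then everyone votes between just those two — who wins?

D

Round 1 first-place votes: A 0, C 25, D 28, B 0, E 0.
D and C advance.
Runoff: D is preferred to C by 28 voters; C by 25.
D wins the runoff.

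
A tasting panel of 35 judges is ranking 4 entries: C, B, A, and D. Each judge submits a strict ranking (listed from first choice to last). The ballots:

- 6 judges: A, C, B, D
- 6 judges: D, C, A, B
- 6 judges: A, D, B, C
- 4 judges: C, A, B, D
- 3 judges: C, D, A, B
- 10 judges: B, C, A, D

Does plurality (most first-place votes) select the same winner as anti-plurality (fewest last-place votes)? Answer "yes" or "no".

yes

Plurality — first-place votes: C 7, B 10, A 12, D 6. Winner: A.
Anti-plurality — last-place votes: C 6, B 9, A 0, D 20. Winner: A.
The two methods agree.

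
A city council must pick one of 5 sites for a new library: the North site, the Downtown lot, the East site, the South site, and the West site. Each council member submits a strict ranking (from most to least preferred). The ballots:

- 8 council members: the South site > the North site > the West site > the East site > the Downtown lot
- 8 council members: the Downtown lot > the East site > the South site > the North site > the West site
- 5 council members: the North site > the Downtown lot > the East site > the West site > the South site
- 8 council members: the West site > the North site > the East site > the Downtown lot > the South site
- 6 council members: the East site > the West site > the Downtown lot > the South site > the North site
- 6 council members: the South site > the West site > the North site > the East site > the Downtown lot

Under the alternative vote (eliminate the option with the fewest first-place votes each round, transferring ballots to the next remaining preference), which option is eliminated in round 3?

Round 1: the North site 5, the Downtown lot 8, the East site 6, the South site 14, the West site 8. Eliminate the North site.
Round 2: the Downtown lot 13, the East site 6, the South site 14, the West site 8. Eliminate the East site.
Round 3: the Downtown lot 13, the South site 14, the West site 14. Eliminate the Downtown lot.

the Downtown lot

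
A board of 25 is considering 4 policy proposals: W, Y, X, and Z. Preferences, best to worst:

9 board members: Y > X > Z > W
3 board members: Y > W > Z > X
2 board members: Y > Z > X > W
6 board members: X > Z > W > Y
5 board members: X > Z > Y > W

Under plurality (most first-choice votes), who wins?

Y

First-place votes: W 0, Y 14, X 11, Z 0.
Y has the most first-place votes.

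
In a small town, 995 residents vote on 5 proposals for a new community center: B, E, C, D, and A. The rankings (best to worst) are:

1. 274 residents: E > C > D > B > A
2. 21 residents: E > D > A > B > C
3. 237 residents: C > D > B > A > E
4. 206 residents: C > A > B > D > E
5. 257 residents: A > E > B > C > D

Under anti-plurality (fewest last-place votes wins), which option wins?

B

Last-place votes: B 0, E 443, C 21, D 257, A 274.
B is ranked last by the fewest voters, so B wins.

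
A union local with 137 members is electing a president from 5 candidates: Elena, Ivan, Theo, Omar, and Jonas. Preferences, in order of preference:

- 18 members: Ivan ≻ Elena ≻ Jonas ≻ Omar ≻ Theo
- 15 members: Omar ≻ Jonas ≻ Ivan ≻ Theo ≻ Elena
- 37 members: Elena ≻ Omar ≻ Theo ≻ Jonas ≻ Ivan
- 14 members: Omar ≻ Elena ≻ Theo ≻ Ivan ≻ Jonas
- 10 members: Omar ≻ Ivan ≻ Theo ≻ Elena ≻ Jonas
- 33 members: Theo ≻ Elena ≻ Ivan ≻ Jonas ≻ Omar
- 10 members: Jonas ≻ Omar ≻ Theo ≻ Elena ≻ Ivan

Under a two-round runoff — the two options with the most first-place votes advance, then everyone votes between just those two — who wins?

Elena

Round 1 first-place votes: Elena 37, Ivan 18, Theo 33, Omar 39, Jonas 10.
Omar and Elena advance.
Runoff: Omar is preferred to Elena by 49 voters; Elena by 88.
Elena wins the runoff.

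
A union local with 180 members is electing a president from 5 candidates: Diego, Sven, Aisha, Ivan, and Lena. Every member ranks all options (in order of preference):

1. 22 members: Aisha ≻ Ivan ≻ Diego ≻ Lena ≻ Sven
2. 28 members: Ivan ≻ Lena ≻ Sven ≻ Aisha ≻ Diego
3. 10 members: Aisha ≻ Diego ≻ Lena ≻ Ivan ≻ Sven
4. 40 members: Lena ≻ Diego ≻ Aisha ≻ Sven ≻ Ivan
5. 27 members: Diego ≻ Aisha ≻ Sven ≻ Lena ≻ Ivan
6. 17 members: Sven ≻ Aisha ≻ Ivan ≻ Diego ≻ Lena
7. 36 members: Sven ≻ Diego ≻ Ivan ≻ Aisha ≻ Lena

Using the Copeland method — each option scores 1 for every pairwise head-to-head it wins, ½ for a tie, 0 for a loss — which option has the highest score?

Diego

Diego: beats Sven, Aisha, Ivan, and Lena → score 4.
Sven: beats Ivan; loses to Diego, Aisha, and Lena → score 1.
Aisha: beats Sven, Ivan, and Lena; loses to Diego → score 3.
Ivan: beats Lena; loses to Diego, Sven, and Aisha → score 1.
Lena: beats Sven; loses to Diego, Aisha, and Ivan → score 1.
Diego has the best pairwise record.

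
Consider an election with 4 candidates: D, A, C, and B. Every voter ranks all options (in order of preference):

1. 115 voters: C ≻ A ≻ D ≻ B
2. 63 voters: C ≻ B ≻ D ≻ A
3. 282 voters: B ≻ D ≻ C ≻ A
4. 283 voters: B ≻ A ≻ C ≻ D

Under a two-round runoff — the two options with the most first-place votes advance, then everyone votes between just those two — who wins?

B

Round 1 first-place votes: D 0, A 0, C 178, B 565.
B and C advance.
Runoff: B is preferred to C by 565 voters; C by 178.
B wins the runoff.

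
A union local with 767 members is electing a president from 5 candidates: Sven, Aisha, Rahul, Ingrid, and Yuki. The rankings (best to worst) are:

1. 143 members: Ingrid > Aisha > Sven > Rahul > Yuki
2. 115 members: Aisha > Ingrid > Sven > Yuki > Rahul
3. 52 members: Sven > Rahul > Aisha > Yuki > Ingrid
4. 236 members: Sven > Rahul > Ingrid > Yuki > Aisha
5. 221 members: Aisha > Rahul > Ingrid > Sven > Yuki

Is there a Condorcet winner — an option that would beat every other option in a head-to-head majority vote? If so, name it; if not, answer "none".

Aisha

Aisha vs Sven: 479–288 for Aisha.
Aisha vs Rahul: 479–288 for Aisha.
Aisha vs Ingrid: 388–379 for Aisha.
Aisha vs Yuki: 531–236 for Aisha.
Aisha beats every other option head-to-head.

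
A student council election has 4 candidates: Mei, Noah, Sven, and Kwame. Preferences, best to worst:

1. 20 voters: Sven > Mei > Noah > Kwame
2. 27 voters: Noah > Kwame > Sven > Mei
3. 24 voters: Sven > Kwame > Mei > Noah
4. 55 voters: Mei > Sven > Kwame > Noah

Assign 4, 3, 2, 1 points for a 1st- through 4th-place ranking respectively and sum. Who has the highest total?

Sven

Mei: 20·3 + 27·1 + 24·2 + 55·4 = 355
Noah: 20·2 + 27·4 + 24·1 + 55·1 = 227
Sven: 20·4 + 27·2 + 24·4 + 55·3 = 395
Kwame: 20·1 + 27·3 + 24·3 + 55·2 = 283
Sven has the highest Borda score (395).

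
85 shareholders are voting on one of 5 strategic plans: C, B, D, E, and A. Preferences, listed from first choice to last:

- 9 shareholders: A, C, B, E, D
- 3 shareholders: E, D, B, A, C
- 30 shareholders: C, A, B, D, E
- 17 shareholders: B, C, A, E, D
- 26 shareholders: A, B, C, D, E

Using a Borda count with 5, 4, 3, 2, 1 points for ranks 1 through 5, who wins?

C: 9·4 + 3·1 + 30·5 + 17·4 + 26·3 = 335
B: 9·3 + 3·3 + 30·3 + 17·5 + 26·4 = 315
D: 9·1 + 3·4 + 30·2 + 17·1 + 26·2 = 150
E: 9·2 + 3·5 + 30·1 + 17·2 + 26·1 = 123
A: 9·5 + 3·2 + 30·4 + 17·3 + 26·5 = 352
A has the highest Borda score (352).

A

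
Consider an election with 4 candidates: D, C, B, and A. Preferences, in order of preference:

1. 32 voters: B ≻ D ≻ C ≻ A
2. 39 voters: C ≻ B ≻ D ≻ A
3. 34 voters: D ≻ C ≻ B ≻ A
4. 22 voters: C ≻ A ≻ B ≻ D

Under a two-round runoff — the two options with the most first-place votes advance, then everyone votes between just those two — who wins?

Round 1 first-place votes: D 34, C 61, B 32, A 0.
C and D advance.
Runoff: C is preferred to D by 61 voters; D by 66.
D wins the runoff.

D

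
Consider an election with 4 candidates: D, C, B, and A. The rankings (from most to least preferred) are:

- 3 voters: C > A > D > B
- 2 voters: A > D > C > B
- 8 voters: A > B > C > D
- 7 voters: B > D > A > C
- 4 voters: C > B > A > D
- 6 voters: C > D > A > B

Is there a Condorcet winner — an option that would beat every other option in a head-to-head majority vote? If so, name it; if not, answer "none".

A

A vs D: 17–13 for A.
A vs C: 17–13 for A.
A vs B: 19–11 for A.
A beats every other option head-to-head.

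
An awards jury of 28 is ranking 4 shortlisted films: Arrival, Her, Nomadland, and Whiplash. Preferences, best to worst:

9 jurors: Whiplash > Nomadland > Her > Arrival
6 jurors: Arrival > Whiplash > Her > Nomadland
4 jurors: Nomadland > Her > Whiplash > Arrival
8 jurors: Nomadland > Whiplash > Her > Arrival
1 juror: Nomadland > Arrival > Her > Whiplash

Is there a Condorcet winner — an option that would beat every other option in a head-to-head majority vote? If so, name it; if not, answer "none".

Whiplash

Whiplash vs Arrival: 21–7 for Whiplash.
Whiplash vs Her: 23–5 for Whiplash.
Whiplash vs Nomadland: 15–13 for Whiplash.
Whiplash beats every other option head-to-head.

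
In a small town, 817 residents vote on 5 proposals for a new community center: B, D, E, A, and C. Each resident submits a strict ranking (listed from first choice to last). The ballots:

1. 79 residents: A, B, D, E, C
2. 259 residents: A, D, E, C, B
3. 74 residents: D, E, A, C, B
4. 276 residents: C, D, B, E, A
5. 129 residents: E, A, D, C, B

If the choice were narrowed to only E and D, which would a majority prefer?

Voters preferring E to D: 129; preferring D to E: 688.
D wins the head-to-head.

D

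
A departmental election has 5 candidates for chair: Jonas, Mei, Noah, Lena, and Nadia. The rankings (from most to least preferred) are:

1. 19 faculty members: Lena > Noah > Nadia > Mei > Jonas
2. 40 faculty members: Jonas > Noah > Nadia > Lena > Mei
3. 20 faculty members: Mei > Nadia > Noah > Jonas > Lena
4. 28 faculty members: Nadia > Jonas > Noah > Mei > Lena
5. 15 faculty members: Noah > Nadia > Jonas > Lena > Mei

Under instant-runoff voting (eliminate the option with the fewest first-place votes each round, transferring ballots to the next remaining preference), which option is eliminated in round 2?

Lena

Round 1: Jonas 40, Mei 20, Noah 15, Lena 19, Nadia 28. Eliminate Noah.
Round 2: Jonas 40, Mei 20, Lena 19, Nadia 43. Eliminate Lena.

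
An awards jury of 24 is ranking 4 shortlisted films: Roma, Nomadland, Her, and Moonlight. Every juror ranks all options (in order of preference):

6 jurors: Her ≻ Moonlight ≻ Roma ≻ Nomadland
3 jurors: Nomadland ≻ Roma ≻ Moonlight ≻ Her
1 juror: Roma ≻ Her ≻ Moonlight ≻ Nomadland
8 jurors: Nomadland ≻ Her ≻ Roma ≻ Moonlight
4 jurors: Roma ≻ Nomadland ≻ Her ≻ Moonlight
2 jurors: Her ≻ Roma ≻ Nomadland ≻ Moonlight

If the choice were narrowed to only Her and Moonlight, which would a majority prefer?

Voters preferring Her to Moonlight: 21; preferring Moonlight to Her: 3.
Her wins the head-to-head.

Her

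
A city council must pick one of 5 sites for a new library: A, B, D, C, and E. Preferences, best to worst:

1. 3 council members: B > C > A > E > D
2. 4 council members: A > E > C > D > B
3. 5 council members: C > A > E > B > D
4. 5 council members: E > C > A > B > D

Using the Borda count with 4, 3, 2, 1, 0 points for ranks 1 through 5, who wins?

A: 3·2 + 4·4 + 5·3 + 5·2 = 47
B: 3·4 + 4·0 + 5·1 + 5·1 = 22
D: 3·0 + 4·1 + 5·0 + 5·0 = 4
C: 3·3 + 4·2 + 5·4 + 5·3 = 52
E: 3·1 + 4·3 + 5·2 + 5·4 = 45
C has the highest Borda score (52).

C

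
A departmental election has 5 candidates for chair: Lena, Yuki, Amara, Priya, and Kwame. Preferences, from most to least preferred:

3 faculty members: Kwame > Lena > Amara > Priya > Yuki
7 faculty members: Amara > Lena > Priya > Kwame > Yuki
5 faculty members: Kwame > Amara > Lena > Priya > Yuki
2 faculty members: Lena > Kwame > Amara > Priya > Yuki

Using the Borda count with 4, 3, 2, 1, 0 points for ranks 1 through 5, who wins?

Lena: 3·3 + 7·3 + 5·2 + 2·4 = 48
Yuki: 3·0 + 7·0 + 5·0 + 2·0 = 0
Amara: 3·2 + 7·4 + 5·3 + 2·2 = 53
Priya: 3·1 + 7·2 + 5·1 + 2·1 = 24
Kwame: 3·4 + 7·1 + 5·4 + 2·3 = 45
Amara has the highest Borda score (53).

Amara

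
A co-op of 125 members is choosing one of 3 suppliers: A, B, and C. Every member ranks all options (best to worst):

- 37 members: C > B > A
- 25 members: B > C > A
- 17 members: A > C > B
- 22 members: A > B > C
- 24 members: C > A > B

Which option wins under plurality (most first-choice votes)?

First-place votes: A 39, B 25, C 61.
C has the most first-place votes.

C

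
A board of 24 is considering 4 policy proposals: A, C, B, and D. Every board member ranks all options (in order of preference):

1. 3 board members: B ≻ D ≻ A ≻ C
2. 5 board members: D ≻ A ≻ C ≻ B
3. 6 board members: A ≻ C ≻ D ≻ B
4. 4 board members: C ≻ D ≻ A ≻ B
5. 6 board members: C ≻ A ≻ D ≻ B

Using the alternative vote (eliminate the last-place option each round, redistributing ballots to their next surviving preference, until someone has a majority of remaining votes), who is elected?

Round 1: A 6, C 10, B 3, D 5. Eliminate B.
Round 2: A 6, C 10, D 8. Eliminate A.
Round 3: C 16, D 8. C has a majority.

C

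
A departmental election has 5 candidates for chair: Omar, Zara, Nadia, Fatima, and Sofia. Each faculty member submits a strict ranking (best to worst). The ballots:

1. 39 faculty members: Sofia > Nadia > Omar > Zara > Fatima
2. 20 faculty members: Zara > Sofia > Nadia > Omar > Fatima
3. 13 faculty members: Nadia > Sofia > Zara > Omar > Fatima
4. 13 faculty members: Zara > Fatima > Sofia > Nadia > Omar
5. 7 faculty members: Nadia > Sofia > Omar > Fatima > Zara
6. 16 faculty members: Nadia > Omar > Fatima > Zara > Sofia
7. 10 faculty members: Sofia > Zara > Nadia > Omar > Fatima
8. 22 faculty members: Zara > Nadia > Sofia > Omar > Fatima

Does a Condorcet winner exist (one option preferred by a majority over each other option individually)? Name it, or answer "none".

Checking pairwise contests:
Zara beats Omar 78–62.
Nadia beats Zara 75–65.
Sofia beats Nadia 82–58.
Omar beats Fatima 127–13.
Zara beats Sofia 71–69.
Every option loses at least one head-to-head, so there is no Condorcet winner.

none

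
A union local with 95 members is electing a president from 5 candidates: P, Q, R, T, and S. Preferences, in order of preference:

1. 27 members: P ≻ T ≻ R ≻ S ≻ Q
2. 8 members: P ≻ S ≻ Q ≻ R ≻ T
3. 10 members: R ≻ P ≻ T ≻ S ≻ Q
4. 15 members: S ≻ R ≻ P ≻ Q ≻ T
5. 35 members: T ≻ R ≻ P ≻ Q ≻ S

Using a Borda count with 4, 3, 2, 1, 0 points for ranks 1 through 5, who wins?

P: 27·4 + 8·4 + 10·3 + 15·2 + 35·2 = 270
Q: 27·0 + 8·2 + 10·0 + 15·1 + 35·1 = 66
R: 27·2 + 8·1 + 10·4 + 15·3 + 35·3 = 252
T: 27·3 + 8·0 + 10·2 + 15·0 + 35·4 = 241
S: 27·1 + 8·3 + 10·1 + 15·4 + 35·0 = 121
P has the highest Borda score (270).

P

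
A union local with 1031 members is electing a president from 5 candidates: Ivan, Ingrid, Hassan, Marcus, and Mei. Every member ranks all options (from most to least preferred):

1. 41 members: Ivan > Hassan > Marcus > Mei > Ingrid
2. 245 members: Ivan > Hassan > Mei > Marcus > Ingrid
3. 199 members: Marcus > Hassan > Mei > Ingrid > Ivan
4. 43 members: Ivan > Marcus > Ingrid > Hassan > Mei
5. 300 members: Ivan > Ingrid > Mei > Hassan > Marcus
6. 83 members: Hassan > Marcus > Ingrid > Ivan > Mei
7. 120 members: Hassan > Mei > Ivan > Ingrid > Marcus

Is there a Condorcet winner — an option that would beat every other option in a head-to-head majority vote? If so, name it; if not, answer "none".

Ivan vs Ingrid: 749–282 for Ivan.
Ivan vs Hassan: 629–402 for Ivan.
Ivan vs Marcus: 749–282 for Ivan.
Ivan vs Mei: 712–319 for Ivan.
Ivan beats every other option head-to-head.

Ivan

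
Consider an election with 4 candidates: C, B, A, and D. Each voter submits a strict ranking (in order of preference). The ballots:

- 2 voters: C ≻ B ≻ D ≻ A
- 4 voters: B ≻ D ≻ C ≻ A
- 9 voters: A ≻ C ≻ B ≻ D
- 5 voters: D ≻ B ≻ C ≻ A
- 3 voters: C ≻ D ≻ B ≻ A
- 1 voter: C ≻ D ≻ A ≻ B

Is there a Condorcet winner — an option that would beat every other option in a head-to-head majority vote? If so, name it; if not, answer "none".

C

C vs B: 15–9 for C.
C vs A: 15–9 for C.
C vs D: 15–9 for C.
C beats every other option head-to-head.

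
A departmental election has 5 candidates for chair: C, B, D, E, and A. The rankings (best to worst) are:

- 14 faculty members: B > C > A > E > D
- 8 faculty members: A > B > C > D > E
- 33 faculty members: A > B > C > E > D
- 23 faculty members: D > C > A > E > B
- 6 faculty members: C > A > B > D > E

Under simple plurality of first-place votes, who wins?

First-place votes: C 6, B 14, D 23, E 0, A 41.
A has the most first-place votes.

A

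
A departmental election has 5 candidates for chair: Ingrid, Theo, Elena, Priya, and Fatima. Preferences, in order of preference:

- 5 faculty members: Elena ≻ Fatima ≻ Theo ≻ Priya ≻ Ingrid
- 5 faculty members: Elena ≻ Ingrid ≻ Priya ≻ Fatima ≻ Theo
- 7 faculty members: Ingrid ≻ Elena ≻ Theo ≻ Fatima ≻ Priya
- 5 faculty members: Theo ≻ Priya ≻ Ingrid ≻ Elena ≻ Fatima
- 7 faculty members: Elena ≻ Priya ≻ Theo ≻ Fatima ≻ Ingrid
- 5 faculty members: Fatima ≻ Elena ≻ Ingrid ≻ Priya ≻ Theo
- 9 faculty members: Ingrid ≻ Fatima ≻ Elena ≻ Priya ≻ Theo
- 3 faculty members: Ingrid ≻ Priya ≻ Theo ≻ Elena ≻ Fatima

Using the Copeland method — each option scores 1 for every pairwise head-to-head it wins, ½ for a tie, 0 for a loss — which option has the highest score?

Ingrid: beats Theo, Elena, Priya, and Fatima → score 4.
Theo: loses to Ingrid, Elena, Priya, and Fatima → score 0.
Elena: beats Theo, Priya, and Fatima; loses to Ingrid → score 3.
Priya: beats Theo; loses to Ingrid, Elena, and Fatima → score 1.
Fatima: beats Theo and Priya; loses to Ingrid and Elena → score 2.
Ingrid has the best pairwise record.

Ingrid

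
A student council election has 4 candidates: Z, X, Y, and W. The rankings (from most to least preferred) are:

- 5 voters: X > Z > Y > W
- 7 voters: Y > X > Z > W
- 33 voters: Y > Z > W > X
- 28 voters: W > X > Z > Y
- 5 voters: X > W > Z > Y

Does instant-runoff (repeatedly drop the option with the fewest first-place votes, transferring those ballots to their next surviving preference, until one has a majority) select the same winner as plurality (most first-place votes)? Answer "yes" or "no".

Instant-runoff — R1 Z 0, X 10, Y 40, W 28 (Y winner). Winner: Y.
Plurality — first-place votes: Z 0, X 10, Y 40, W 28. Winner: Y.
The two methods agree.

yes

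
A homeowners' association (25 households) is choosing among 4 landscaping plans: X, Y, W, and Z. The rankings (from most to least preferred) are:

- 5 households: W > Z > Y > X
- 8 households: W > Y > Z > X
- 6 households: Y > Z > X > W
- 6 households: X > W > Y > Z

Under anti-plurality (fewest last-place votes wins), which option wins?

Last-place votes: X 13, Y 0, W 6, Z 6.
Y is ranked last by the fewest voters, so Y wins.

Y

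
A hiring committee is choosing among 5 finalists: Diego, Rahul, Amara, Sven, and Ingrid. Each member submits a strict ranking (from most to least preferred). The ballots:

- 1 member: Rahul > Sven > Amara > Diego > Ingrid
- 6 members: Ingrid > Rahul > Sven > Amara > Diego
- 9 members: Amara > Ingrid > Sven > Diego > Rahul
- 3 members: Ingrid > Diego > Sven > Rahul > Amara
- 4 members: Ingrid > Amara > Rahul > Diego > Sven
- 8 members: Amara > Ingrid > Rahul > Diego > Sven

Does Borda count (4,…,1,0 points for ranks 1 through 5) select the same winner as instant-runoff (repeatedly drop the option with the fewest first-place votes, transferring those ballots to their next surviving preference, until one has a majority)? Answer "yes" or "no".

no

Borda — scores: Diego 31, Rahul 49, Amara 88, Sven 39, Ingrid 103. Winner: Ingrid.
Instant-runoff — R1 Diego 0, Rahul 1, Amara 17, Sven 0, Ingrid 13 (Amara winner). Winner: Amara.
The two methods disagree.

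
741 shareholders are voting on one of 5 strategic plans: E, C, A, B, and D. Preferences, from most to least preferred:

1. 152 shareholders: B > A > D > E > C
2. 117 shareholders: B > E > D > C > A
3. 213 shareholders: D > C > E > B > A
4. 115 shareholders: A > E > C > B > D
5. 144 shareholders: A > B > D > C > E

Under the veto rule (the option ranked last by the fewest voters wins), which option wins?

Last-place votes: E 144, C 152, A 330, B 0, D 115.
B is ranked last by the fewest voters, so B wins.

B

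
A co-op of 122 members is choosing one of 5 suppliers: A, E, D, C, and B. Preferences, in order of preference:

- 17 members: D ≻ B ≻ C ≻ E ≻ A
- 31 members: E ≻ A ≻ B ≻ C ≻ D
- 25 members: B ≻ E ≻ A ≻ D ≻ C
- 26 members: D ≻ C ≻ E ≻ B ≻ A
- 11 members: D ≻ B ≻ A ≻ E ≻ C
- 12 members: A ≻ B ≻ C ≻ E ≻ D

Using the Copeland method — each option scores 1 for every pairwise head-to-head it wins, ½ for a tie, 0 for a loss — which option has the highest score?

A: beats D and C; loses to E and B → score 2.
E: beats A, D, and C; loses to B → score 3.
D: beats C; loses to A, E, and B → score 1.
C: loses to A, E, D, and B → score 0.
B: beats A, E, D, and C → score 4.
B has the best pairwise record.

B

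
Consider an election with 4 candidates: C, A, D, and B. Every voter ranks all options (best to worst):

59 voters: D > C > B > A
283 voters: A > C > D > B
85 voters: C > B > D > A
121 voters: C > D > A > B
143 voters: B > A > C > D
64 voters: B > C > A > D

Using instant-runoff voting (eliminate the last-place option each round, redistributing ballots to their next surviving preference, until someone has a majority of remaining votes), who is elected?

Round 1: C 206, A 283, D 59, B 207. Eliminate D.
Round 2: C 265, A 283, B 207. Eliminate B.
Round 3: C 329, A 426. A has a majority.

A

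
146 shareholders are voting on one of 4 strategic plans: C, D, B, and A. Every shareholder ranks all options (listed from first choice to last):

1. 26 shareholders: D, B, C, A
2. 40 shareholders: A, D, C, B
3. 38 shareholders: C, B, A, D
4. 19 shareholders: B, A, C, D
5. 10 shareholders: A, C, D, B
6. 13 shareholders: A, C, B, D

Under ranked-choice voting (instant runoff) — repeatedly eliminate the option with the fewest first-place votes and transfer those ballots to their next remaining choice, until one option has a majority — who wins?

A

Round 1: C 38, D 26, B 19, A 63. Eliminate B.
Round 2: C 38, D 26, A 82. A has a majority.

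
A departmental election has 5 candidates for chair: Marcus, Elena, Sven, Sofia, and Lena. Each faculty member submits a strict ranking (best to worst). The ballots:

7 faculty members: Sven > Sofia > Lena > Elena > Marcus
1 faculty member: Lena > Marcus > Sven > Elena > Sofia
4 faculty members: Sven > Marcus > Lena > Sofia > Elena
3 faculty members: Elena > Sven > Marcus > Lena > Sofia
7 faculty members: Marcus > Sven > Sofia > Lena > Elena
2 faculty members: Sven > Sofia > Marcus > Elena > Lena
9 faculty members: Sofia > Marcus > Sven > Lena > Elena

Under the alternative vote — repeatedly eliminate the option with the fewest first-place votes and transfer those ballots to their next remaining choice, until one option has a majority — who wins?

Round 1: Marcus 7, Elena 3, Sven 13, Sofia 9, Lena 1. Eliminate Lena.
Round 2: Marcus 8, Elena 3, Sven 13, Sofia 9. Eliminate Elena.
Round 3: Marcus 8, Sven 16, Sofia 9. Eliminate Marcus.
Round 4: Sven 24, Sofia 9. Sven has a majority.

Sven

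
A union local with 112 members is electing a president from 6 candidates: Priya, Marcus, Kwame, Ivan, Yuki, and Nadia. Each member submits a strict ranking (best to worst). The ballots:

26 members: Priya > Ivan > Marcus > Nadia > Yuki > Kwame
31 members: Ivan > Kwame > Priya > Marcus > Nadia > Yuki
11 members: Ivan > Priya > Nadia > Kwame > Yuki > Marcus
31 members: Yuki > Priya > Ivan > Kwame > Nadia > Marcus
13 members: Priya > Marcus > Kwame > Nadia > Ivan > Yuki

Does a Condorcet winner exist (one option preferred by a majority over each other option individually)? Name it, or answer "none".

Priya vs Marcus: 112–0 for Priya.
Priya vs Kwame: 81–31 for Priya.
Priya vs Ivan: 70–42 for Priya.
Priya vs Yuki: 81–31 for Priya.
Priya vs Nadia: 112–0 for Priya.
Priya beats every other option head-to-head.

Priya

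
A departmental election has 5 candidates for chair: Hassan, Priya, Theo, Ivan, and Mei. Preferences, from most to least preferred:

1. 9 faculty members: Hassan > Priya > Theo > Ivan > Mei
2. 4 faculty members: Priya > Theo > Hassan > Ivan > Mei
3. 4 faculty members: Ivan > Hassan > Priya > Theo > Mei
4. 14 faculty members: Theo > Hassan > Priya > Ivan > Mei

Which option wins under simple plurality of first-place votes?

Theo

First-place votes: Hassan 9, Priya 4, Theo 14, Ivan 4, Mei 0.
Theo has the most first-place votes.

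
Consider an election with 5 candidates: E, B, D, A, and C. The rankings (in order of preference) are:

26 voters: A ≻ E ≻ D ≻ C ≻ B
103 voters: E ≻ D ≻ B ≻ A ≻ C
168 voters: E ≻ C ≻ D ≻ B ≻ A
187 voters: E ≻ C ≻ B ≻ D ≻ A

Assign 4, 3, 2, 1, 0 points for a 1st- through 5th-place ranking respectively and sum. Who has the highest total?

E: 26·3 + 103·4 + 168·4 + 187·4 = 1910
B: 26·0 + 103·2 + 168·1 + 187·2 = 748
D: 26·2 + 103·3 + 168·2 + 187·1 = 884
A: 26·4 + 103·1 + 168·0 + 187·0 = 207
C: 26·1 + 103·0 + 168·3 + 187·3 = 1091
E has the highest Borda score (1910).

E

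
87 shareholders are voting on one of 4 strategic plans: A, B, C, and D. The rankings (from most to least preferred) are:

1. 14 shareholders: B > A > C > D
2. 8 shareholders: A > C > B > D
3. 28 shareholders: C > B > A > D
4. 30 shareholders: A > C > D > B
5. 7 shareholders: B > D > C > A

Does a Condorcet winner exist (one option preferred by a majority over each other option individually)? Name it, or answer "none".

Checking pairwise contests:
B beats A 49–38.
C beats B 66–21.
A beats C 52–35.
A beats D 80–7.
Every option loses at least one head-to-head, so there is no Condorcet winner.

none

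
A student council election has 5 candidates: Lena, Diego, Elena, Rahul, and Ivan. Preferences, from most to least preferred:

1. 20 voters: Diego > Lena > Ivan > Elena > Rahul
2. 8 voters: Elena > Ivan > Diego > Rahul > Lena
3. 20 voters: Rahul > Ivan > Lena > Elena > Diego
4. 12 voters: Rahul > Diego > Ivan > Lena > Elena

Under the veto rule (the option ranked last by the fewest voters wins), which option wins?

Last-place votes: Lena 8, Diego 20, Elena 12, Rahul 20, Ivan 0.
Ivan is ranked last by the fewest voters, so Ivan wins.

Ivan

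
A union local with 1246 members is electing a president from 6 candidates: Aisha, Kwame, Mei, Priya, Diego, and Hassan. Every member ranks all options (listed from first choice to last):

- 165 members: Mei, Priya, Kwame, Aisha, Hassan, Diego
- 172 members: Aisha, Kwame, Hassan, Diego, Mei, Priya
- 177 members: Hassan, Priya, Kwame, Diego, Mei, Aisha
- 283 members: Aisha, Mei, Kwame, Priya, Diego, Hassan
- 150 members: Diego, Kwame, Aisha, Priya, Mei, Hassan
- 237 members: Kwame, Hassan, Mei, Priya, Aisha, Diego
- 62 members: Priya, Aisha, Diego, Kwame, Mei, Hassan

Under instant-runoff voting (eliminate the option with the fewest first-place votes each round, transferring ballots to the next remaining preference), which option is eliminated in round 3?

Mei

Round 1: Aisha 455, Kwame 237, Mei 165, Priya 62, Diego 150, Hassan 177. Eliminate Priya.
Round 2: Aisha 517, Kwame 237, Mei 165, Diego 150, Hassan 177. Eliminate Diego.
Round 3: Aisha 517, Kwame 387, Mei 165, Hassan 177. Eliminate Mei.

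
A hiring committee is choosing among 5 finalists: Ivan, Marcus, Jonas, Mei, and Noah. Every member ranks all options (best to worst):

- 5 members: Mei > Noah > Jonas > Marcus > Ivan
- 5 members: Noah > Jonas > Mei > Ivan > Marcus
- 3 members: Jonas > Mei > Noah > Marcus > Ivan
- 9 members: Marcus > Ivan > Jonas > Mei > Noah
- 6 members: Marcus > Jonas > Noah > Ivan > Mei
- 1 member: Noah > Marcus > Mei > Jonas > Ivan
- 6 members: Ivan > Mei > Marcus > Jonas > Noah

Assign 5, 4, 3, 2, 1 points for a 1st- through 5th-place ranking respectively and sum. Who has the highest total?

Ivan: 5·1 + 5·2 + 3·1 + 9·4 + 6·2 + 1·1 + 6·5 = 97
Marcus: 5·2 + 5·1 + 3·2 + 9·5 + 6·5 + 1·4 + 6·3 = 118
Jonas: 5·3 + 5·4 + 3·5 + 9·3 + 6·4 + 1·2 + 6·2 = 115
Mei: 5·5 + 5·3 + 3·4 + 9·2 + 6·1 + 1·3 + 6·4 = 103
Noah: 5·4 + 5·5 + 3·3 + 9·1 + 6·3 + 1·5 + 6·1 = 92
Marcus has the highest Borda score (118).

Marcus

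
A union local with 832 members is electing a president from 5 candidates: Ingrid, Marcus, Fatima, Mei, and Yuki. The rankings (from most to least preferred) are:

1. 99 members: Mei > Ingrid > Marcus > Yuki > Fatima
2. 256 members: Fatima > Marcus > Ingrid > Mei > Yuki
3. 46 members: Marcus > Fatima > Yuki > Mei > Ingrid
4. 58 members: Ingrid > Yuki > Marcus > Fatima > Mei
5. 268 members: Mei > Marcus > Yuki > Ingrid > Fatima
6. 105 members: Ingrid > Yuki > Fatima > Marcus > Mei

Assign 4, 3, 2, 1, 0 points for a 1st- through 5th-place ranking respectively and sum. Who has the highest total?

Ingrid: 99·3 + 256·2 + 46·0 + 58·4 + 268·1 + 105·4 = 1729
Marcus: 99·2 + 256·3 + 46·4 + 58·2 + 268·3 + 105·1 = 2175
Fatima: 99·0 + 256·4 + 46·3 + 58·1 + 268·0 + 105·2 = 1430
Mei: 99·4 + 256·1 + 46·1 + 58·0 + 268·4 + 105·0 = 1770
Yuki: 99·1 + 256·0 + 46·2 + 58·3 + 268·2 + 105·3 = 1216
Marcus has the highest Borda score (2175).

Marcus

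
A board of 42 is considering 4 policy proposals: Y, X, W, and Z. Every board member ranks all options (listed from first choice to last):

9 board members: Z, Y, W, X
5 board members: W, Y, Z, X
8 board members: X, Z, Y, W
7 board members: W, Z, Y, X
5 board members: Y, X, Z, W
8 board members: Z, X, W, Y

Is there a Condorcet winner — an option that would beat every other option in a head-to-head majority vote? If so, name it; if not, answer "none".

Z vs Y: 32–10 for Z.
Z vs X: 29–13 for Z.
Z vs W: 30–12 for Z.
Z beats every other option head-to-head.

Z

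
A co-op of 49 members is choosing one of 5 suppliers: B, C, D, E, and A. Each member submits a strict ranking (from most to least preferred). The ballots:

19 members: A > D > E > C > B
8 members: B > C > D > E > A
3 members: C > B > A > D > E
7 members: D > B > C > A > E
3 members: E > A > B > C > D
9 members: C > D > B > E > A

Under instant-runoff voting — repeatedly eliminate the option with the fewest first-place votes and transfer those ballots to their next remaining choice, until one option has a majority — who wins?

Round 1: B 8, C 12, D 7, E 3, A 19. Eliminate E.
Round 2: B 8, C 12, D 7, A 22. Eliminate D.
Round 3: B 15, C 12, A 22. Eliminate C.
Round 4: B 27, A 22. B has a majority.

B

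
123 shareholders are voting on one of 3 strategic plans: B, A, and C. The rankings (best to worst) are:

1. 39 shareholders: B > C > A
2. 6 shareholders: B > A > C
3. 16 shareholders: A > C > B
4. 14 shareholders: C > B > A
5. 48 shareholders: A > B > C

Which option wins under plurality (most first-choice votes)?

A

First-place votes: B 45, A 64, C 14.
A has the most first-place votes.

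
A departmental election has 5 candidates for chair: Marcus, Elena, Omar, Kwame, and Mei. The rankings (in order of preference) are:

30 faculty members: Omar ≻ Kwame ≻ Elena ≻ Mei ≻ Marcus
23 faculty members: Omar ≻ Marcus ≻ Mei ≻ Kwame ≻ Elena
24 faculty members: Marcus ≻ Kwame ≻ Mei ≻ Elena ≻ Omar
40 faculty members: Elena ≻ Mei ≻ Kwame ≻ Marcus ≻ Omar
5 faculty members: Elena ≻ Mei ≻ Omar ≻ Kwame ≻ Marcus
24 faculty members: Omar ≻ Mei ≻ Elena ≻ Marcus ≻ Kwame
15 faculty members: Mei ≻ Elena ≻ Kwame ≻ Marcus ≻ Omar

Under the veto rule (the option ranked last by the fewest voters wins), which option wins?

Last-place votes: Marcus 35, Elena 23, Omar 79, Kwame 24, Mei 0.
Mei is ranked last by the fewest voters, so Mei wins.

Mei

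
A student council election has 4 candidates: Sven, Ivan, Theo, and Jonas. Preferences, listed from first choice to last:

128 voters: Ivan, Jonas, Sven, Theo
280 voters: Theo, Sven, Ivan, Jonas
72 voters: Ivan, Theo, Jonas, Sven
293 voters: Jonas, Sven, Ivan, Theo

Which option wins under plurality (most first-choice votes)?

First-place votes: Sven 0, Ivan 200, Theo 280, Jonas 293.
Jonas has the most first-place votes.

Jonas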